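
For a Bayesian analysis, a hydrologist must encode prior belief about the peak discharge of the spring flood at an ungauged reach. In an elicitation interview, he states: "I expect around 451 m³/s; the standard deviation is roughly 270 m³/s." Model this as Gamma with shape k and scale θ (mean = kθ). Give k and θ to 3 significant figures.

k ≈ 2.79, θ ≈ 162

For Gamma(k, scale θ): mean = kθ, variance = kθ², so CV = 1/√k.
CV = SD/mean = 270/451 = 0.5987, hence k = 1/CV² = 2.79.
Then θ = mean/k = 451/2.79 = 162.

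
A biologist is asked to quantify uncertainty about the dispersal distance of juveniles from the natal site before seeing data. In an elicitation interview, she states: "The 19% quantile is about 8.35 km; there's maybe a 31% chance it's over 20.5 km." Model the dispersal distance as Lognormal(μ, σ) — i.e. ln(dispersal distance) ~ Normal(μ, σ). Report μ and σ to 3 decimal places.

μ ≈ 2.696, σ ≈ 0.654

If T ~ Lognormal(μ,σ) then ln T ~ Normal(μ,σ), so the p-quantile of ln T is μ + z_p·σ.
ln(8.35) = 2.122 and ln(20.5) = 3.02; z_{0.19} = -0.8779, z_{0.69} = 0.4959.
σ = (3.02 − 2.122)/(0.4959 − (-0.8779)) = 0.654.
μ = 2.122 − (-0.8779)·0.654 = 2.696.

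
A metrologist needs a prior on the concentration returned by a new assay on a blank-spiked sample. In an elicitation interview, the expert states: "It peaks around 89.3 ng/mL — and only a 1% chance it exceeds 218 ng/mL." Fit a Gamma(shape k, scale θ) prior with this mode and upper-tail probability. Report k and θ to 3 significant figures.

Gamma(k,θ) with k>1 has mode (k−1)θ, so θ = 89.3/(k−1).
Need P(X < 218) = 0.99 with θ tied to k this way. Start at k = 2, θ = 89.3: P(X<218) ≈ 0.700.
Too low — raise k to concentrate. Iterating converges to k ≈ 6.92.
Then θ = 89.3/(6.92−1) ≈ 15.1.

k ≈ 6.92, θ ≈ 15.1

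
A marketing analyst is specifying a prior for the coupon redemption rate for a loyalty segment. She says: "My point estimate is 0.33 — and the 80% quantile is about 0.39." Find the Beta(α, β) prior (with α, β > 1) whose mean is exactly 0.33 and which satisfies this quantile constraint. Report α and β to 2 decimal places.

α ≈ 13.99, β ≈ 28.40

With mean 0.33 fixed, write α = 0.33s, β = 0.67s where s = α+β.
Need P(θ < 0.39) = 0.8 under Beta(0.33s, 0.67s). Normal approximation: (q−m)/√(m(1−m)/s) ≈ z_{0.8} = 0.842, so s ≈ 0.33·0.67·(0.842)²/(0.39−0.33)² = 43.5.
At s = 43.5: P(θ<0.39) ≈ 0.803. Adjusting to match 0.8 gives s ≈ 42.38.
So α = 0.33·42.38 ≈ 13.99, β = 0.67·42.38 ≈ 28.40.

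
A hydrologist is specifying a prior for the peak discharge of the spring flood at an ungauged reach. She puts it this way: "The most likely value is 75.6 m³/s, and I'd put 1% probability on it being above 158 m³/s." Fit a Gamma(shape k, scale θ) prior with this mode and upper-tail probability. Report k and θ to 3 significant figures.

k ≈ 9.96, θ ≈ 8.43

Gamma(k,θ) with k>1 has mode (k−1)θ, so θ = 75.6/(k−1).
Need P(X < 158) = 0.99 with θ tied to k this way. Start at k = 2, θ = 75.6: P(X<158) ≈ 0.618.
Too low — raise k to concentrate. Iterating converges to k ≈ 9.96.
Then θ = 75.6/(9.96−1) ≈ 8.43.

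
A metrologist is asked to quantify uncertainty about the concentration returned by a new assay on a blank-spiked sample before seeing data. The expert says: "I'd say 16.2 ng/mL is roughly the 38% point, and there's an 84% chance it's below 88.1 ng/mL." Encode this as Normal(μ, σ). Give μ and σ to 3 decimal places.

For Normal(μ,σ), the p-quantile is μ + z_p·σ. Here z_{0.38} = -0.3055, z_{0.84} = 0.9945.
So 16.2 = μ − 0.3055σ and 88.1 = μ + 0.9945σ.
Subtracting: σ = (88.1 − 16.2)/(0.9945 − (-0.3055)) = 55.310.
Then μ = 16.2 − (-0.3055)·55.310 = 33.096.

μ = 33.096, σ = 55.310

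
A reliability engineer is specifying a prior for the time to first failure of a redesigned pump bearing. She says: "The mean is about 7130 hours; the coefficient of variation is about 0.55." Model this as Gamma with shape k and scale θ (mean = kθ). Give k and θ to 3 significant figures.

k ≈ 3.31, θ ≈ 2160

For Gamma(k, scale θ): mean = kθ, variance = kθ², so CV = 1/√k.
CV = 0.55, hence k = 1/CV² = 3.31.
Then θ = mean/k = 7130/3.31 = 2160.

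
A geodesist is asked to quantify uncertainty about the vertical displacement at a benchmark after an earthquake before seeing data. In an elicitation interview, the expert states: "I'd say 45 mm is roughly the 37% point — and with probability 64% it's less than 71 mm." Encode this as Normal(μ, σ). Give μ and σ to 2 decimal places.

μ = 57.50, σ = 37.66

For Normal(μ,σ), the p-quantile is μ + z_p·σ. Here z_{0.37} = -0.3319, z_{0.64} = 0.3585.
So 45 = μ − 0.3319σ and 71 = μ + 0.3585σ.
Subtracting: σ = (71 − 45)/(0.3585 − (-0.3319)) = 37.66.
Then μ = 45 − (-0.3319)·37.66 = 57.50.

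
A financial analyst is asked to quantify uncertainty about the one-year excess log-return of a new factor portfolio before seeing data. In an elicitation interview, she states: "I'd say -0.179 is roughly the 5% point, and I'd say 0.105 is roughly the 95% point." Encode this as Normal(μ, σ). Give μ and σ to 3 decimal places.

The p-quantile of Normal(μ,σ) is μ + z_p·σ, with z_{0.05} = -1.645 and z_{0.95} = 1.645.
Eliminate σ: μ = (z₂·x₁ − z₁·x₂)/(z₂ − z₁) = (1.645·-0.179 − (-1.645)·0.105)/3.29 = -0.037.
Then σ = (x₂ − x₁)/(z₂ − z₁) = (0.105 − -0.179)/3.29 = 0.086.

μ = -0.037, σ = 0.086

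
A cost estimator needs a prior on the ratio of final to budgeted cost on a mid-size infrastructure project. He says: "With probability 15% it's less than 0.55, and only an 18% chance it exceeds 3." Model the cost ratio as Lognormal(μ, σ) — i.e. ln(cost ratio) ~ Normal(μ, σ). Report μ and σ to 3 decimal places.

If T ~ Lognormal(μ,σ) then ln T ~ Normal(μ,σ), so the p-quantile of ln T is μ + z_p·σ.
ln(0.55) = -0.5978 and ln(3) = 1.099; z_{0.15} = -1.036, z_{0.82} = 0.9154.
σ = (1.099 − -0.5978)/(0.9154 − (-1.036)) = 0.869.
μ = -0.5978 − (-1.036)·0.869 = 0.303.

μ ≈ 0.303, σ ≈ 0.869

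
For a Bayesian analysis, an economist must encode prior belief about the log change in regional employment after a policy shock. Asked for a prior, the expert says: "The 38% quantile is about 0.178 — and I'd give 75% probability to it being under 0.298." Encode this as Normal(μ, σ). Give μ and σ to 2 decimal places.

The p-quantile of Normal(μ,σ) is μ + z_p·σ, with z_{0.38} = -0.3055 and z_{0.75} = 0.6745.
Eliminate σ: μ = (z₂·x₁ − z₁·x₂)/(z₂ − z₁) = (0.6745·0.178 − (-0.3055)·0.298)/0.98 = 0.22.
Then σ = (x₂ − x₁)/(z₂ − z₁) = (0.298 − 0.178)/0.98 = 0.12.

μ = 0.22, σ = 0.12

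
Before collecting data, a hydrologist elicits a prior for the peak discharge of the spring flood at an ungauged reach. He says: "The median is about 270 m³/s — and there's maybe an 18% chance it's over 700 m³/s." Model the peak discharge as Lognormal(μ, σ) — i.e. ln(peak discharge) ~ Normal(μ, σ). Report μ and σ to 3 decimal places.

μ ≈ 5.598, σ ≈ 1.041

If T ~ Lognormal(μ,σ) then ln T ~ Normal(μ,σ), so the p-quantile of ln T is μ + z_p·σ.
ln(270) = 5.598 and ln(700) = 6.551; z_{0.5} = 0, z_{0.82} = 0.9154.
σ = (6.551 − 5.598)/(0.9154 − (0)) = 1.041.
μ = 5.598 − (0)·1.041 = 5.598.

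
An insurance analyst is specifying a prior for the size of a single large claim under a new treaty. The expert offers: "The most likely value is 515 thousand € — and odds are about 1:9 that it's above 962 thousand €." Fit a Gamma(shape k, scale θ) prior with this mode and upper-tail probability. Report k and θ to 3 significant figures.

Gamma(k,θ) with k>1 has mode (k−1)θ, so θ = 515/(k−1).
Need P(X < 962) = 0.9 with θ tied to k this way. Start at k = 2, θ = 515: P(X<962) ≈ 0.557.
Too low — raise k to concentrate. Iterating converges to k ≈ 5.89.
Then θ = 515/(5.89−1) ≈ 105.

k ≈ 5.89, θ ≈ 105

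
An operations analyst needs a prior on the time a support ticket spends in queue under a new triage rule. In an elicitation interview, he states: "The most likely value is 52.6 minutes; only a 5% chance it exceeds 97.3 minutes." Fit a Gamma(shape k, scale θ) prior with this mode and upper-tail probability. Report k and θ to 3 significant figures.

k ≈ 8.36, θ ≈ 7.15

Gamma(k,θ) with k>1 has mode (k−1)θ, so θ = 52.6/(k−1).
Need P(X < 97.3) = 0.95 with θ tied to k this way. Start at k = 2, θ = 52.6: P(X<97.3) ≈ 0.552.
Too low — raise k to concentrate. Iterating converges to k ≈ 8.36.
Then θ = 52.6/(8.36−1) ≈ 7.15.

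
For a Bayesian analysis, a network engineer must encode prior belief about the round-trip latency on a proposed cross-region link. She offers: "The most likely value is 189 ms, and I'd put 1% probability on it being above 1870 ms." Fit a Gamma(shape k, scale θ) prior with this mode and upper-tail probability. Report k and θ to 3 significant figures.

k ≈ 1.59, θ ≈ 319

Gamma(k,θ) with k>1 has mode (k−1)θ, so θ = 189/(k−1).
Need P(X < 1870) = 0.99 with θ tied to k this way. Start at k = 2, θ = 189: P(X<1870) ≈ 0.999.
Too high — lower k to spread out. Iterating converges to k ≈ 1.59.
Then θ = 189/(1.59−1) ≈ 319.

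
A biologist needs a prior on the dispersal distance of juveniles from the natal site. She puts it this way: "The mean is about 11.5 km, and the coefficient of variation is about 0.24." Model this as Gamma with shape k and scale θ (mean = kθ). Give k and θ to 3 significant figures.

For Gamma(k, scale θ): mean = kθ, variance = kθ², so CV = 1/√k.
CV = 0.24, hence k = 1/CV² = 17.4.
Then θ = mean/k = 11.5/17.4 = 0.662.

k ≈ 17.4, θ ≈ 0.662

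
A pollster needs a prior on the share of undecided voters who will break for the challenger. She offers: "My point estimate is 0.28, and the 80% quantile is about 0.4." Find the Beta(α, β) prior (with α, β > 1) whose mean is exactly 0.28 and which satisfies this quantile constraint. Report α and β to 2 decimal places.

With mean 0.28 fixed, write α = 0.28s, β = 0.72s where s = α+β.
Need P(θ < 0.4) = 0.8 under Beta(0.28s, 0.72s). Normal approximation: (q−m)/√(m(1−m)/s) ≈ z_{0.8} = 0.842, so s ≈ 0.28·0.72·(0.842)²/(0.4−0.28)² = 9.9.
At s = 9.9: P(θ<0.4) ≈ 0.809. Adjusting to match 0.8 gives s ≈ 9.05.
So α = 0.28·9.05 ≈ 2.54, β = 0.72·9.05 ≈ 6.52.

α ≈ 2.54, β ≈ 6.52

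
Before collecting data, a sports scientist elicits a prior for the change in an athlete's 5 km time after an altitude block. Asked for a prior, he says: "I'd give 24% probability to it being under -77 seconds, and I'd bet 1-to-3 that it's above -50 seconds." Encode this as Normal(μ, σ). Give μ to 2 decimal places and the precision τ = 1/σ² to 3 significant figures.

The p-quantile of Normal(μ,σ) is μ + z_p·σ, with z_{0.24} = -0.7063 and z_{0.75} = 0.6745.
Eliminate σ: μ = (z₂·x₁ − z₁·x₂)/(z₂ − z₁) = (0.6745·-77 − (-0.7063)·-50)/1.381 = -63.19.
Then σ = (x₂ − x₁)/(z₂ − z₁) = (-50 − -77)/1.381 = 19.55.
Precision τ = 1/σ² = 1/19.55² = 0.00262.

μ = -63.19, τ = 0.00262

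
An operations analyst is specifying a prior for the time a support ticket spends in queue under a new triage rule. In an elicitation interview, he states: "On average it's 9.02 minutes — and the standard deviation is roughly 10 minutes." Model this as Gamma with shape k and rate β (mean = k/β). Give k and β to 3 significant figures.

k ≈ 0.814, β ≈ 0.0902

For Gamma(k, rate β): mean = k/β, variance = k/β², so CV = 1/√k.
CV = SD/mean = 10/9.02 = 1.109, hence k = 1/CV² = 0.814.
Then β = k/mean = 0.814/9.02 = 0.0902.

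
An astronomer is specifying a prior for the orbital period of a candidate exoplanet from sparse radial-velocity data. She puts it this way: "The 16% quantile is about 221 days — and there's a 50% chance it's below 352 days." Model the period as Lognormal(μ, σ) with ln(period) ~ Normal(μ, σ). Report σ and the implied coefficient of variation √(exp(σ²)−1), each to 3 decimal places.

σ ≈ 0.468, CV ≈ 0.495

If T ~ Lognormal(μ,σ) then ln T ~ Normal(μ,σ), so the p-quantile of ln T is μ + z_p·σ.
ln(221) = 5.398 and ln(352) = 5.864; z_{0.16} = -0.9945, z_{0.5} = 0.
σ = (5.864 − 5.398)/(0 − (-0.9945)) = 0.468.
μ = 5.398 − (-0.9945)·0.468 = 5.864.
CV = √(exp(σ²)−1) = √(exp(0.2191)−1) = 0.495.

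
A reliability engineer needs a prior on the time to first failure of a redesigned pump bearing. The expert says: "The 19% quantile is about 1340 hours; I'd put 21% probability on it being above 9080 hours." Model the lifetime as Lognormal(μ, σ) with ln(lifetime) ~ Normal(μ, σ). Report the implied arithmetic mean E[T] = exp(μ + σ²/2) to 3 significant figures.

If T ~ Lognormal(μ,σ) then ln T ~ Normal(μ,σ), so the p-quantile of ln T is μ + z_p·σ.
ln(1340) = 7.2 and ln(9080) = 9.114; z_{0.19} = -0.8779, z_{0.79} = 0.8064.
σ = (9.114 − 7.2)/(0.8064 − (-0.8779)) = 1.136.
μ = 7.2 − (-0.8779)·1.136 = 8.198.
E[T] = exp(μ + σ²/2) = exp(8.198 + 0.6453) = 6930 hours.

E[T] ≈ 6930 hours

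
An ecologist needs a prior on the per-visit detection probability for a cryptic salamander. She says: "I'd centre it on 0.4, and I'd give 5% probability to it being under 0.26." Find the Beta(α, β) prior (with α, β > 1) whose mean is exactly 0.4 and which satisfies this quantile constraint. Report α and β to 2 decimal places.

With mean 0.4 fixed, write α = 0.4s, β = 0.6s where s = α+β.
Need P(θ < 0.26) = 0.05 under Beta(0.4s, 0.6s). Normal approximation: (q−m)/√(m(1−m)/s) ≈ z_{0.05} = -1.64, so s ≈ 0.4·0.6·(-1.64)²/(0.26−0.4)² = 33.1.
At s = 33.1: P(θ<0.26) ≈ 0.043. Adjusting to match 0.05 gives s ≈ 30.48.
So α = 0.4·30.48 ≈ 12.19, β = 0.6·30.48 ≈ 18.29.

α ≈ 12.19, β ≈ 18.29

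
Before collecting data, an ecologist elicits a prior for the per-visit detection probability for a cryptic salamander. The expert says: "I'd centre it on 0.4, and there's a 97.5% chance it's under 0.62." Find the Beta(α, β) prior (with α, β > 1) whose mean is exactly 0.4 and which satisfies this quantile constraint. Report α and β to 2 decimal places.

With mean 0.4 fixed, write α = 0.4s, β = 0.6s where s = α+β.
Need P(θ < 0.62) = 0.975 under Beta(0.4s, 0.6s). Normal approximation: (q−m)/√(m(1−m)/s) ≈ z_{0.975} = 1.96, so s ≈ 0.4·0.6·(1.96)²/(0.62−0.4)² = 19.0.
At s = 19.0: P(θ<0.62) ≈ 0.974. Adjusting to match 0.975 gives s ≈ 19.34.
So α = 0.4·19.34 ≈ 7.73, β = 0.6·19.34 ≈ 11.60.

α ≈ 7.73, β ≈ 11.60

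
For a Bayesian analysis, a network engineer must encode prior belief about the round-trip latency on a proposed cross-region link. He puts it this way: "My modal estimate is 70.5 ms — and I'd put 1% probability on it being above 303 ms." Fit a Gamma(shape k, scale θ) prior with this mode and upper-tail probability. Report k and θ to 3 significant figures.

k ≈ 2.93, θ ≈ 36.6

Gamma(k,θ) with k>1 has mode (k−1)θ, so θ = 70.5/(k−1).
Need P(X < 303) = 0.99 with θ tied to k this way. Start at k = 2, θ = 70.5: P(X<303) ≈ 0.928.
Too low — raise k to concentrate. Iterating converges to k ≈ 2.93.
Then θ = 70.5/(2.93−1) ≈ 36.6.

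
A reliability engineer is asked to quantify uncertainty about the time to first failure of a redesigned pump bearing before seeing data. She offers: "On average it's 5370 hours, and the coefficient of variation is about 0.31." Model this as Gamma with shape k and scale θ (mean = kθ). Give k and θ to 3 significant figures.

For Gamma(k, scale θ): mean = kθ, variance = kθ², so CV = 1/√k.
CV = 0.31, hence k = 1/CV² = 10.4.
Then θ = mean/k = 5370/10.4 = 516.

k ≈ 10.4, θ ≈ 516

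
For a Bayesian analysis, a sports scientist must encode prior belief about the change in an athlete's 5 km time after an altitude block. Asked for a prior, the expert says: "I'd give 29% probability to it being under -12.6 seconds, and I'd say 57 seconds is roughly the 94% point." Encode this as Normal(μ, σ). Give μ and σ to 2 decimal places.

For Normal(μ,σ), the p-quantile is μ + z_p·σ. Here z_{0.29} = -0.5534, z_{0.94} = 1.555.
So -12.6 = μ − 0.5534σ and 57 = μ + 1.555σ.
Subtracting: σ = (57 − -12.6)/(1.555 − (-0.5534)) = 33.01.
Then μ = -12.6 − (-0.5534)·33.01 = 5.67.

μ = 5.67, σ = 33.01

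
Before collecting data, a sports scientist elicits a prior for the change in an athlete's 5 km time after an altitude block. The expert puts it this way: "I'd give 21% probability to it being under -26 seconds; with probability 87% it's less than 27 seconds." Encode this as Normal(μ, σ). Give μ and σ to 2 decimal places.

The p-quantile of Normal(μ,σ) is μ + z_p·σ, with z_{0.21} = -0.8064 and z_{0.87} = 1.126.
Eliminate σ: μ = (z₂·x₁ − z₁·x₂)/(z₂ − z₁) = (1.126·-26 − (-0.8064)·27)/1.933 = -3.89.
Then σ = (x₂ − x₁)/(z₂ − z₁) = (27 − -26)/1.933 = 27.42.

μ = -3.89, σ = 27.42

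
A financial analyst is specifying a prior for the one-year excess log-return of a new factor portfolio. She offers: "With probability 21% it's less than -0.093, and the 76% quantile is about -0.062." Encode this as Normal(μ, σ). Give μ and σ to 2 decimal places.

For Normal(μ,σ), the p-quantile is μ + z_p·σ. Here z_{0.21} = -0.8064, z_{0.76} = 0.7063.
So -0.093 = μ − 0.8064σ and -0.062 = μ + 0.7063σ.
Subtracting: σ = (-0.062 − -0.093)/(0.7063 − (-0.8064)) = 0.02.
Then μ = -0.093 − (-0.8064)·0.02 = -0.08.

μ = -0.08, σ = 0.02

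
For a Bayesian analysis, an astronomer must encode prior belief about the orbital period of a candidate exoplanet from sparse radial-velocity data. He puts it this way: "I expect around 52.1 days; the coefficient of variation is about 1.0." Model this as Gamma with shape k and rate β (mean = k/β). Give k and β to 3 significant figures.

k ≈ 1, β ≈ 0.0192

For Gamma(k, rate β): mean = k/β, variance = k/β², so CV = 1/√k.
CV = 1.0, hence k = 1/CV² = 1.
Then β = k/mean = 1/52.1 = 0.0192.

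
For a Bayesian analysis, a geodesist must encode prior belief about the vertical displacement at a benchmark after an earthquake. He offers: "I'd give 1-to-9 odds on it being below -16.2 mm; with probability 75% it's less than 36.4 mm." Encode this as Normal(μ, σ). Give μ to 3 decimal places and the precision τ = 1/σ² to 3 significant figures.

μ = 18.262, τ = 0.00138

The p-quantile of Normal(μ,σ) is μ + z_p·σ, with z_{0.1} = -1.282 and z_{0.75} = 0.6745.
Eliminate σ: μ = (z₂·x₁ − z₁·x₂)/(z₂ − z₁) = (0.6745·-16.2 − (-1.282)·36.4)/1.956 = 18.262.
Then σ = (x₂ − x₁)/(z₂ − z₁) = (36.4 − -16.2)/1.956 = 26.891.
Precision τ = 1/σ² = 1/26.89² = 0.00138.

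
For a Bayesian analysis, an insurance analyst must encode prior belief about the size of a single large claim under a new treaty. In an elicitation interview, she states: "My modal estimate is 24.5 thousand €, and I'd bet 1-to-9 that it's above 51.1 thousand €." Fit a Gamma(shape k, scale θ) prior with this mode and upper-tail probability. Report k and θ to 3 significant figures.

k ≈ 4.55, θ ≈ 6.89

Gamma(k,θ) with k>1 has mode (k−1)θ, so θ = 24.5/(k−1).
Need P(X < 51.1) = 0.9 with θ tied to k this way. Start at k = 2, θ = 24.5: P(X<51.1) ≈ 0.617.
Too low — raise k to concentrate. Iterating converges to k ≈ 4.55.
Then θ = 24.5/(4.55−1) ≈ 6.89.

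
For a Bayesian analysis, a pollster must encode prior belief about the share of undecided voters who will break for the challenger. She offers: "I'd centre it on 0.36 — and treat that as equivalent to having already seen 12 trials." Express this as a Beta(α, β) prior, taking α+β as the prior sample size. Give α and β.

Under the effective-sample-size interpretation, Beta(α, β) has prior mean α/(α+β) and prior sample size α+β.
So α+β = 12 and α/(α+β) = 0.36, giving α = 0.36·12 = 4.32 and β = 12 − 4.32 = 7.68.

α = 4.32, β = 7.68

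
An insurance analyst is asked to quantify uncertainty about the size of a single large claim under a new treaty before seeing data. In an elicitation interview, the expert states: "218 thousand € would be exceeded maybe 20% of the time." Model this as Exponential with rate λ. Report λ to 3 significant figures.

λ ≈ 0.00738

P(T > 218.0) = e^(−λ·218.0) = 0.2, so λ = −ln(0.2)/218.0 = 0.00738.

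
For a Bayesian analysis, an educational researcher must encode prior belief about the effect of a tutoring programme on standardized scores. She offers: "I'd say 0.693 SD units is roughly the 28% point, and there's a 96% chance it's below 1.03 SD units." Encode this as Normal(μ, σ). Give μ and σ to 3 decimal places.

For Normal(μ,σ), the p-quantile is μ + z_p·σ. Here z_{0.28} = -0.5828, z_{0.96} = 1.751.
So 0.693 = μ − 0.5828σ and 1.03 = μ + 1.751σ.
Subtracting: σ = (1.03 − 0.693)/(1.751 − (-0.5828)) = 0.144.
Then μ = 0.693 − (-0.5828)·0.144 = 0.777.

μ = 0.777, σ = 0.144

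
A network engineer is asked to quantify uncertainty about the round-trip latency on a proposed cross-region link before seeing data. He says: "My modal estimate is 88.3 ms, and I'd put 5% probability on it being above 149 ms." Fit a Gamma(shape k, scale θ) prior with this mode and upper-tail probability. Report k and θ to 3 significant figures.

Gamma(k,θ) with k>1 has mode (k−1)θ, so θ = 88.3/(k−1).
Need P(X < 149) = 0.95 with θ tied to k this way. Start at k = 2, θ = 88.3: P(X<149) ≈ 0.503.
Too low — raise k to concentrate. Iterating converges to k ≈ 11.2.
Then θ = 88.3/(11.2−1) ≈ 8.66.

k ≈ 11.2, θ ≈ 8.66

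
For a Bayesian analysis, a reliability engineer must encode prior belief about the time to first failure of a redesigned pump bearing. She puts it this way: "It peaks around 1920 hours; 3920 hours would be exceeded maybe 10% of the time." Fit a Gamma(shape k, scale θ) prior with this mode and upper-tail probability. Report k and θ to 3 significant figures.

k ≈ 4.77, θ ≈ 510

Gamma(k,θ) with k>1 has mode (k−1)θ, so θ = 1920/(k−1).
Need P(X < 3920) = 0.9 with θ tied to k this way. Start at k = 2, θ = 1920: P(X<3920) ≈ 0.605.
Too low — raise k to concentrate. Iterating converges to k ≈ 4.77.
Then θ = 1920/(4.77−1) ≈ 510.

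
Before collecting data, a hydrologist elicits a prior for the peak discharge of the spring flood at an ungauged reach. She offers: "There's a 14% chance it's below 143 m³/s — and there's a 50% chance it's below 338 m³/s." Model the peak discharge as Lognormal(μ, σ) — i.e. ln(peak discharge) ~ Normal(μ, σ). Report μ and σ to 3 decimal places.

μ ≈ 5.823, σ ≈ 0.796

If T ~ Lognormal(μ,σ) then ln T ~ Normal(μ,σ), so the p-quantile of ln T is μ + z_p·σ.
ln(143) = 4.963 and ln(338) = 5.823; z_{0.14} = -1.08, z_{0.5} = 0.
σ = (5.823 − 4.963)/(0 − (-1.08)) = 0.796.
μ = 4.963 − (-1.08)·0.796 = 5.823.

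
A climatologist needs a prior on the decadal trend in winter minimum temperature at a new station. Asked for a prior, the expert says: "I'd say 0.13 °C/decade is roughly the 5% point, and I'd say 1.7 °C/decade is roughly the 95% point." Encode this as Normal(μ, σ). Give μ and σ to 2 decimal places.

The p-quantile of Normal(μ,σ) is μ + z_p·σ, with z_{0.05} = -1.645 and z_{0.95} = 1.645.
Eliminate σ: μ = (z₂·x₁ − z₁·x₂)/(z₂ − z₁) = (1.645·0.13 − (-1.645)·1.7)/3.29 = 0.92.
Then σ = (x₂ − x₁)/(z₂ − z₁) = (1.7 − 0.13)/3.29 = 0.48.

μ = 0.92, σ = 0.48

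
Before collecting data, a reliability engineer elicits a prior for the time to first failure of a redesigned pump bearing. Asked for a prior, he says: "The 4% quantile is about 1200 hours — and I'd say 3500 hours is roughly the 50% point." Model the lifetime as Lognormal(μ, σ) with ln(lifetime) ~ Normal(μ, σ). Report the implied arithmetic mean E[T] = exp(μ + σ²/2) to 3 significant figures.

If T ~ Lognormal(μ,σ) then ln T ~ Normal(μ,σ), so the p-quantile of ln T is μ + z_p·σ.
ln(1200) = 7.09 and ln(3500) = 8.161; z_{0.04} = -1.751, z_{0.5} = 0.
σ = (8.161 − 7.09)/(0 − (-1.751)) = 0.611.
μ = 7.09 − (-1.751)·0.611 = 8.161.
E[T] = exp(μ + σ²/2) = exp(8.161 + 0.1869) = 4220 hours.

E[T] ≈ 4220 hours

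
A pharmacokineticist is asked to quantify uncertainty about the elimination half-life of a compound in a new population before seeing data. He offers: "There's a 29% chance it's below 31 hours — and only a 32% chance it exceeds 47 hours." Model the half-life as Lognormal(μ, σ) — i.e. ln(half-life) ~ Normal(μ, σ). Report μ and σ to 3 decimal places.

If T ~ Lognormal(μ,σ) then ln T ~ Normal(μ,σ), so the p-quantile of ln T is μ + z_p·σ.
ln(31) = 3.434 and ln(47) = 3.85; z_{0.29} = -0.5534, z_{0.68} = 0.4677.
σ = (3.85 − 3.434)/(0.4677 − (-0.5534)) = 0.408.
μ = 3.434 − (-0.5534)·0.408 = 3.660.

μ ≈ 3.660, σ ≈ 0.408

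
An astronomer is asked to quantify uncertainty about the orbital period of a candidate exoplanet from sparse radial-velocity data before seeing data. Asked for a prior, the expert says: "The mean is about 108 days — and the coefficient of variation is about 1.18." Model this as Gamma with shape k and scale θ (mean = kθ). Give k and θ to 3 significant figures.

For Gamma(k, scale θ): mean = kθ, variance = kθ², so CV = 1/√k.
CV = 1.18, hence k = 1/CV² = 0.718.
Then θ = mean/k = 108/0.718 = 150.

k ≈ 0.718, θ ≈ 150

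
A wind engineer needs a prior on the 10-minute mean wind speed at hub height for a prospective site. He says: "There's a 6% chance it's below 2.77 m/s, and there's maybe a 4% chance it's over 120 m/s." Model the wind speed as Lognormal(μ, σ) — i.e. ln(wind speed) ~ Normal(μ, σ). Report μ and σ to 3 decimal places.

μ ≈ 2.791, σ ≈ 1.140

If T ~ Lognormal(μ,σ) then ln T ~ Normal(μ,σ), so the p-quantile of ln T is μ + z_p·σ.
ln(2.77) = 1.019 and ln(120) = 4.787; z_{0.06} = -1.555, z_{0.96} = 1.751.
σ = (4.787 − 1.019)/(1.751 − (-1.555)) = 1.140.
μ = 1.019 − (-1.555)·1.140 = 2.791.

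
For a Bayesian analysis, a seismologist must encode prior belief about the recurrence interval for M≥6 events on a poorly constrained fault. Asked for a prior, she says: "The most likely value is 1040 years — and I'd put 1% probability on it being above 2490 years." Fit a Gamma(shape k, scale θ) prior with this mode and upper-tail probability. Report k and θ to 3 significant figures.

k ≈ 7.22, θ ≈ 167

Gamma(k,θ) with k>1 has mode (k−1)θ, so θ = 1040/(k−1).
Need P(X < 2490) = 0.99 with θ tied to k this way. Start at k = 2, θ = 1040: P(X<2490) ≈ 0.690.
Too low — raise k to concentrate. Iterating converges to k ≈ 7.22.
Then θ = 1040/(7.22−1) ≈ 167.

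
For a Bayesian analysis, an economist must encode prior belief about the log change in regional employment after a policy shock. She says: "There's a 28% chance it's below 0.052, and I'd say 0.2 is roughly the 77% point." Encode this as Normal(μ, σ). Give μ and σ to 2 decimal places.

μ = 0.12, σ = 0.11

The p-quantile of Normal(μ,σ) is μ + z_p·σ, with z_{0.28} = -0.5828 and z_{0.77} = 0.7388.
Eliminate σ: μ = (z₂·x₁ − z₁·x₂)/(z₂ − z₁) = (0.7388·0.052 − (-0.5828)·0.2)/1.322 = 0.12.
Then σ = (x₂ − x₁)/(z₂ − z₁) = (0.2 − 0.052)/1.322 = 0.11.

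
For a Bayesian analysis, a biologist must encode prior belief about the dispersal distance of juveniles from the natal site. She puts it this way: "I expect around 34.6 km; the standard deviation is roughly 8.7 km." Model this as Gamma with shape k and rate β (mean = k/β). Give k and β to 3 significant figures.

k ≈ 15.8, β ≈ 0.457

For Gamma(k, rate β): mean = k/β, variance = k/β², so CV = 1/√k.
CV = SD/mean = 8.7/34.6 = 0.2514, hence k = 1/CV² = 15.8.
Then β = k/mean = 15.8/34.6 = 0.457.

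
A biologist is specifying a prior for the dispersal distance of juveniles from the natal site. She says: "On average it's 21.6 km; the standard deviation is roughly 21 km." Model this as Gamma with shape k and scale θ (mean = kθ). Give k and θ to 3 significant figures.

k ≈ 1.06, θ ≈ 20.4

For Gamma(k, scale θ): mean = kθ, variance = kθ², so CV = 1/√k.
CV = SD/mean = 21/21.6 = 0.9722, hence k = 1/CV² = 1.06.
Then θ = mean/k = 21.6/1.06 = 20.4.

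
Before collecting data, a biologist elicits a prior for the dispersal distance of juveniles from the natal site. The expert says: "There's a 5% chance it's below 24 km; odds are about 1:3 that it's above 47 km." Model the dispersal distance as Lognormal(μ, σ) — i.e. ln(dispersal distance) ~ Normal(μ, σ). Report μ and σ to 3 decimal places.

μ ≈ 3.655, σ ≈ 0.290

If T ~ Lognormal(μ,σ) then ln T ~ Normal(μ,σ), so the p-quantile of ln T is μ + z_p·σ.
ln(24) = 3.178 and ln(47) = 3.85; z_{0.05} = -1.645, z_{0.75} = 0.6745.
σ = (3.85 − 3.178)/(0.6745 − (-1.645)) = 0.290.
μ = 3.178 − (-1.645)·0.290 = 3.655.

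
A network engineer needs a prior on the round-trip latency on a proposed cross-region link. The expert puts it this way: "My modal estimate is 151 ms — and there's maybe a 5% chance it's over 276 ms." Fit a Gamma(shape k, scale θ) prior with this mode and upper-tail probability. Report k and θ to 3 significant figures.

Gamma(k,θ) with k>1 has mode (k−1)θ, so θ = 151/(k−1).
Need P(X < 276) = 0.95 with θ tied to k this way. Start at k = 2, θ = 151: P(X<276) ≈ 0.545.
Too low — raise k to concentrate. Iterating converges to k ≈ 8.66.
Then θ = 151/(8.66−1) ≈ 19.7.

k ≈ 8.66, θ ≈ 19.7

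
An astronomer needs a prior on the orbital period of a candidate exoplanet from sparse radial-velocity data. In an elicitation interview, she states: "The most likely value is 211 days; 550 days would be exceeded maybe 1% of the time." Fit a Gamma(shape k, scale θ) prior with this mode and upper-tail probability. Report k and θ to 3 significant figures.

k ≈ 6.07, θ ≈ 41.6

Gamma(k,θ) with k>1 has mode (k−1)θ, so θ = 211/(k−1).
Need P(X < 550) = 0.99 with θ tied to k this way. Start at k = 2, θ = 211: P(X<550) ≈ 0.734.
Too low — raise k to concentrate. Iterating converges to k ≈ 6.07.
Then θ = 211/(6.07−1) ≈ 41.6.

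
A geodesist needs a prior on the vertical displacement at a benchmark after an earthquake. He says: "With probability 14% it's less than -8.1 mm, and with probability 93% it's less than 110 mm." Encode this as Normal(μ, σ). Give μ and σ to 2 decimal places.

For Normal(μ,σ), the p-quantile is μ + z_p·σ. Here z_{0.14} = -1.08, z_{0.93} = 1.476.
So -8.1 = μ − 1.08σ and 110 = μ + 1.476σ.
Subtracting: σ = (110 − -8.1)/(1.476 − (-1.08)) = 46.20.
Then μ = -8.1 − (-1.08)·46.20 = 41.81.

μ = 41.81, σ = 46.20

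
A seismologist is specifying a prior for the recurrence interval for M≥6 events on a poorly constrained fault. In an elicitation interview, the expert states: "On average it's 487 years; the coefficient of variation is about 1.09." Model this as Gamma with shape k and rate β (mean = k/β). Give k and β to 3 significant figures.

For Gamma(k, rate β): mean = k/β, variance = k/β², so CV = 1/√k.
CV = 1.09, hence k = 1/CV² = 0.842.
Then β = k/mean = 0.842/487 = 0.00173.

k ≈ 0.842, β ≈ 0.00173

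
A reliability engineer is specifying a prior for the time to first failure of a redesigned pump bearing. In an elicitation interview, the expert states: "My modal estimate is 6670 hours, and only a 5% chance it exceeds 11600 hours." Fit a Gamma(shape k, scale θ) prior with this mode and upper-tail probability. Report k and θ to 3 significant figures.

k ≈ 10.1, θ ≈ 732

Gamma(k,θ) with k>1 has mode (k−1)θ, so θ = 6670/(k−1).
Need P(X < 11600) = 0.95 with θ tied to k this way. Start at k = 2, θ = 6670: P(X<11600) ≈ 0.519.
Too low — raise k to concentrate. Iterating converges to k ≈ 10.1.
Then θ = 6670/(10.1−1) ≈ 732.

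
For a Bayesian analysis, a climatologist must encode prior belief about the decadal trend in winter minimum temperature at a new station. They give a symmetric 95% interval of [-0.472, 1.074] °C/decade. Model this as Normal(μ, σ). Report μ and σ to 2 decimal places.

μ = 0.30, σ = 0.39

A symmetric 95% interval runs μ ± z·σ with z = 1.96.
Half-width = 0.773, so σ = 0.773/1.96 = 0.39.
μ is the interval midpoint, 0.30.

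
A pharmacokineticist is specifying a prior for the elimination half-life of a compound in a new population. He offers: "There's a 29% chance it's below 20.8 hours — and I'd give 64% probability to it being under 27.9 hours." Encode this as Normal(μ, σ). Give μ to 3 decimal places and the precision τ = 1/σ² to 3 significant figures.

μ = 25.109, τ = 0.0165

For Normal(μ,σ), the p-quantile is μ + z_p·σ. Here z_{0.29} = -0.5534, z_{0.64} = 0.3585.
So 20.8 = μ − 0.5534σ and 27.9 = μ + 0.3585σ.
Subtracting: σ = (27.9 − 20.8)/(0.3585 − (-0.5534)) = 7.786.
Then μ = 20.8 − (-0.5534)·7.786 = 25.109.
Precision τ = 1/σ² = 1/7.786² = 0.0165.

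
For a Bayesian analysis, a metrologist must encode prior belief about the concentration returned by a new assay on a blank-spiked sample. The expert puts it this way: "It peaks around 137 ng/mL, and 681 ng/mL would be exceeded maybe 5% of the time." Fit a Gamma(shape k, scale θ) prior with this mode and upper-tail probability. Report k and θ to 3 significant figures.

k ≈ 1.93, θ ≈ 147

Gamma(k,θ) with k>1 has mode (k−1)θ, so θ = 137/(k−1).
Need P(X < 681) = 0.95 with θ tied to k this way. Start at k = 2, θ = 137: P(X<681) ≈ 0.959.
Too high — lower k to spread out. Iterating converges to k ≈ 1.93.
Then θ = 137/(1.93−1) ≈ 147.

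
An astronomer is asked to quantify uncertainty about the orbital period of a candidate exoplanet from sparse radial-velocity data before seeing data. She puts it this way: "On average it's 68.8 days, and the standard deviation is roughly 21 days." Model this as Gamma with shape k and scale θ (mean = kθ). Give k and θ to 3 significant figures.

k ≈ 10.7, θ ≈ 6.41

For Gamma(k, scale θ): mean = kθ, variance = kθ², so CV = 1/√k.
CV = SD/mean = 21/68.8 = 0.3052, hence k = 1/CV² = 10.7.
Then θ = mean/k = 68.8/10.7 = 6.41.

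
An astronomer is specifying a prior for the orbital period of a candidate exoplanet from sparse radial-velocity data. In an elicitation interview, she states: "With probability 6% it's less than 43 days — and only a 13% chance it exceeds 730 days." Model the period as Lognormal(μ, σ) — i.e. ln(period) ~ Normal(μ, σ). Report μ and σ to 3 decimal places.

μ ≈ 5.403, σ ≈ 1.056

If T ~ Lognormal(μ,σ) then ln T ~ Normal(μ,σ), so the p-quantile of ln T is μ + z_p·σ.
ln(43) = 3.761 and ln(730) = 6.593; z_{0.06} = -1.555, z_{0.87} = 1.126.
σ = (6.593 − 3.761)/(1.126 − (-1.555)) = 1.056.
μ = 3.761 − (-1.555)·1.056 = 5.403.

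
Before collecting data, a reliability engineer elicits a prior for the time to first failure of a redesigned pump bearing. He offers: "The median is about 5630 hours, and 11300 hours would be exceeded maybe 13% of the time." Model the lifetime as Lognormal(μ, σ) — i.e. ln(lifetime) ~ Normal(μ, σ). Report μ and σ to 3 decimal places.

μ ≈ 8.636, σ ≈ 0.619

If T ~ Lognormal(μ,σ) then ln T ~ Normal(μ,σ), so the p-quantile of ln T is μ + z_p·σ.
ln(5630) = 8.636 and ln(11300) = 9.333; z_{0.5} = 0, z_{0.87} = 1.126.
σ = (9.333 − 8.636)/(1.126 − (0)) = 0.619.
μ = 8.636 − (0)·0.619 = 8.636.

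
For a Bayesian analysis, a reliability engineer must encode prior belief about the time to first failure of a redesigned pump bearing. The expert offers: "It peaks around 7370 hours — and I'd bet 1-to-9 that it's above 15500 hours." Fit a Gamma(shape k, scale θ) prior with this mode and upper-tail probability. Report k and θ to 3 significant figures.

Gamma(k,θ) with k>1 has mode (k−1)θ, so θ = 7370/(k−1).
Need P(X < 15500) = 0.9 with θ tied to k this way. Start at k = 2, θ = 7370: P(X<15500) ≈ 0.621.
Too low — raise k to concentrate. Iterating converges to k ≈ 4.48.
Then θ = 7370/(4.48−1) ≈ 2120.

k ≈ 4.48, θ ≈ 2120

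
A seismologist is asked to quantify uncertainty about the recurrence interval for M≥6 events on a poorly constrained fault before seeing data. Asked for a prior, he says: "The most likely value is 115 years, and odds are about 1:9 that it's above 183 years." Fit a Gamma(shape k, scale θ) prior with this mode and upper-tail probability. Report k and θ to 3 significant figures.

k ≈ 9.7, θ ≈ 13.2

Gamma(k,θ) with k>1 has mode (k−1)θ, so θ = 115/(k−1).
Need P(X < 183) = 0.9 with θ tied to k this way. Start at k = 2, θ = 115: P(X<183) ≈ 0.472.
Too low — raise k to concentrate. Iterating converges to k ≈ 9.7.
Then θ = 115/(9.7−1) ≈ 13.2.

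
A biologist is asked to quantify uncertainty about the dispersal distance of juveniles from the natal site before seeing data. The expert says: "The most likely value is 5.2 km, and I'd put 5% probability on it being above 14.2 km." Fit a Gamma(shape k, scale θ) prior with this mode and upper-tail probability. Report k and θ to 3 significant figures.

Gamma(k,θ) with k>1 has mode (k−1)θ, so θ = 5.2/(k−1).
Need P(X < 14.2) = 0.95 with θ tied to k this way. Start at k = 2, θ = 5.2: P(X<14.2) ≈ 0.757.
Too low — raise k to concentrate. Iterating converges to k ≈ 3.66.
Then θ = 5.2/(3.66−1) ≈ 1.95.

k ≈ 3.66, θ ≈ 1.95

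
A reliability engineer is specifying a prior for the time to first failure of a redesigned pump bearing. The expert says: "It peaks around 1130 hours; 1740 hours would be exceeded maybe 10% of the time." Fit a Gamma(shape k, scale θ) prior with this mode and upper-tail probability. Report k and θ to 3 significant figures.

k ≈ 11, θ ≈ 113

Gamma(k,θ) with k>1 has mode (k−1)θ, so θ = 1130/(k−1).
Need P(X < 1740) = 0.9 with θ tied to k this way. Start at k = 2, θ = 1130: P(X<1740) ≈ 0.455.
Too low — raise k to concentrate. Iterating converges to k ≈ 11.
Then θ = 1130/(11−1) ≈ 113.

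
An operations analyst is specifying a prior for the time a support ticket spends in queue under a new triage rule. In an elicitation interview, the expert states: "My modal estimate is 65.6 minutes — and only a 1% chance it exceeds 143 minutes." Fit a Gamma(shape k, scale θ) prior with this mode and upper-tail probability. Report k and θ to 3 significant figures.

Gamma(k,θ) with k>1 has mode (k−1)θ, so θ = 65.6/(k−1).
Need P(X < 143) = 0.99 with θ tied to k this way. Start at k = 2, θ = 65.6: P(X<143) ≈ 0.640.
Too low — raise k to concentrate. Iterating converges to k ≈ 8.95.
Then θ = 65.6/(8.95−1) ≈ 8.25.

k ≈ 8.95, θ ≈ 8.25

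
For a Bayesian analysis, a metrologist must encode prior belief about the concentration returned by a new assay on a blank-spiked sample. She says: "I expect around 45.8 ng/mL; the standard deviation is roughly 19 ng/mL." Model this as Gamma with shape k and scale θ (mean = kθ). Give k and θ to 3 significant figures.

For Gamma(k, scale θ): mean = kθ, variance = kθ², so CV = 1/√k.
CV = SD/mean = 19/45.8 = 0.4148, hence k = 1/CV² = 5.81.
Then θ = mean/k = 45.8/5.81 = 7.88.

k ≈ 5.81, θ ≈ 7.88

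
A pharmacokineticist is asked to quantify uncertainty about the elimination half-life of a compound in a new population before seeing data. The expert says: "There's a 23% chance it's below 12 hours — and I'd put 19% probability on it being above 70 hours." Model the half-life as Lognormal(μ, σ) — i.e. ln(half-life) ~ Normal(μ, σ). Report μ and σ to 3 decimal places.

μ ≈ 3.291, σ ≈ 1.091

If T ~ Lognormal(μ,σ) then ln T ~ Normal(μ,σ), so the p-quantile of ln T is μ + z_p·σ.
ln(12) = 2.485 and ln(70) = 4.248; z_{0.23} = -0.7388, z_{0.81} = 0.8779.
σ = (4.248 − 2.485)/(0.8779 − (-0.7388)) = 1.091.
μ = 2.485 − (-0.7388)·1.091 = 3.291.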